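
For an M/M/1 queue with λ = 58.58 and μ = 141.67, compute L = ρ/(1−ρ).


ρ = λ/μ = 58.58/141.67 = 0.4135
L = ρ/(1−ρ) = 0.4135/(1 − 0.4135) = 0.4135/0.5865 = 0.7050

Final: 0.7050


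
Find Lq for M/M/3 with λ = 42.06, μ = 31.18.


a = λ/μ = 1.3489; ρ = a/3 = 0.4496
P₀ = 0.249869
Lq = P₀·a^c·ρ / (c!·(1−ρ)²) = 0.249869·2.45459·0.4496/(6·0.30289)
= 0.15175

Final: 0.15175


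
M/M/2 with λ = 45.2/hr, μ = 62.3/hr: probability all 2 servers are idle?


a = λ/μ = 45.2/62.3 = 0.7255; ρ = a/c = 0.3628
Σ_{k=0}^{1} a^k/k! (terms k=0..1) = 1.00000 + 0.72552 = 1.72552
Tail: a^2/(2!(1−ρ)) = 0.52638/(2·0.6372) = 0.41302
P₀ = 1/(1.72552 + 0.41302) = 1/2.13854 = 0.467609

Final: 0.467609


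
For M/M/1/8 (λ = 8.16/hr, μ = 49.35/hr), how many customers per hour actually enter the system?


ρ = 0.1653; P_K = (1−ρ)ρ^8/(1−ρ^9) = 0.0000004664
λ_eff = λ(1 − P_K) = 8.16·(1 − 0.0000004664) = 8.16·1.000000 = 8.1600 /hr

Final: 8.1600 /hr


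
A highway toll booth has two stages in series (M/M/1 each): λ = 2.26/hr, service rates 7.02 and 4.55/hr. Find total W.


Each node sees arrival rate λ = 2.26/hr (tandem ⇒ throughput preserved).
W₁ = 1/(μ₁−λ) = 1/(7.02−2.26) = 0.21008 hr
W₂ = 1/(μ₂−λ) = 1/(4.55−2.26) = 0.43668 hr
W_total = W₁ + W₂ = 0.21008 + 0.43668 = 0.64677 hr

Final: 0.64677 hr


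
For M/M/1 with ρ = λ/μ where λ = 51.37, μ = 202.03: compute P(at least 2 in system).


ρ = 51.37/202.03 = 0.2543
P(N ≥ n) = ρ^n = 0.2543^2 = 0.064653

Final: 0.064653


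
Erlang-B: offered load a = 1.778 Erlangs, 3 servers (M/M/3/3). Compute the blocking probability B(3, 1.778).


B(c,a) = (a^c/c!) / Σ_{k=0}^{c} a^k/k!
a^3/3! = 0.936794
Σ terms (k=0..3): 1.00000 + 1.77800 + 1.58064 + 0.93679 = 5.295436
B = 0.936794/5.295436 = 0.176906

Final: 0.176906


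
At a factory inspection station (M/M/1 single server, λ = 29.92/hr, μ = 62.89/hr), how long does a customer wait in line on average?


ρ = 29.92/62.89 = 0.4758
Wq = ρ/(μ−λ) = 0.4758/(62.89 − 29.92) = 0.4758/32.97 = 0.01443 hr

Final: 0.01443 hr


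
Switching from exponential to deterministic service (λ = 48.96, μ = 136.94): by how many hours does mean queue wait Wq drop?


ρ = 48.96/136.94 = 0.3575
Wq(M/M/1) = ρ/(μ−λ) = 0.3575/87.98 = 0.004064 hr
Wq(M/D/1) = ρ/(2(μ−λ)) = 0.002032 hr
Savings = 0.004064 − 0.002032 = 0.002032 hr

Final: 0.002032 hr


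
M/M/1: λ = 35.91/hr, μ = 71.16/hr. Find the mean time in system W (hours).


W = 1/(μ−λ) = 1/(71.16 − 35.91) = 1/35.25 = 0.02837 hr

Final: 0.02837 hr


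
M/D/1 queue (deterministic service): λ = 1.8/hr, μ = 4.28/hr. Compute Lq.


ρ = 1.8/4.28 = 0.4206
M/D/1: Lq = ρ²/(2(1−ρ)) = 0.1769/(2·0.5794) = 0.15262

Final: 0.15262


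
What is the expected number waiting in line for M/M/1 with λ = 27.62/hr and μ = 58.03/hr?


ρ = 27.62/58.03 = 0.4760
Lq = ρ²/(1−ρ) = 0.2265/0.5240 = 0.4323

Final: 0.4323


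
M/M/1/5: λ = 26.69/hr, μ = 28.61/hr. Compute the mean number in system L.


ρ = 26.69/28.61 = 0.9329
L = ρ[1 − (K+1)ρ^K + Kρ^(K+1)] / [(1−ρ)(1−ρ^(K+1))]
Numerator: 0.9329·(1 − 6·0.706567 + 5·0.659150) = 0.052565
Denominator: (0.06711)·(0.340850) = 0.022874
L = 0.052565/0.022874 = 2.2980

Final: 2.2980


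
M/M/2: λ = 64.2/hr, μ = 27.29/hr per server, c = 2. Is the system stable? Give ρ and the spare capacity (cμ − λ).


Total capacity cμ = 2·27.29 = 54.58/hr
ρ = λ/(cμ) = 64.2/54.58 = 1.1763
Stable ⇔ ρ < 1: NO
Spare capacity = cμ − λ = 54.58 − 64.2 = -9.62/hr

Final: ρ = 1.1763; unstable; margin = -9.62/hr


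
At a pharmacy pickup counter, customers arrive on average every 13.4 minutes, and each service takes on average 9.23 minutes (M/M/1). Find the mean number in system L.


λ = 60/13.4 = 4.4776 /hr
μ = 60/9.23 = 6.5005 /hr
ρ = λ/μ = 4.4776/6.5005 = 0.6888
L = ρ/(1−ρ) = 0.6888/0.3112 = 2.2134

Final: 2.2134


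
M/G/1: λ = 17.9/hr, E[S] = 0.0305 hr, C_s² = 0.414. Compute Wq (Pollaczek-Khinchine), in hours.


ρ = λ·E[S] = 17.9·0.0305 = 0.5459
E[S²] = E[S]²(1+C_s²) = 0.0305²·(1+0.414) = 0.001315
Wq = λ·E[S²]/(2(1−ρ)) = 17.9·0.001315/(2·0.4541) = 0.02593 hr

Final: 0.02593 hr


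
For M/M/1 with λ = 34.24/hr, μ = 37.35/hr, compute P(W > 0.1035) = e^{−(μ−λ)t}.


W ~ Exponential(μ−λ) for M/M/1.
μ − λ = 37.35 − 34.24 = 3.1100
P(W > t) = e^{−(μ−λ)t} = e^{−0.3219} = 0.724782

Final: 0.724782


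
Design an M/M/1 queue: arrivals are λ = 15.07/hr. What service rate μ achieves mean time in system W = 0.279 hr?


W = 1/(μ−λ) ⇒ μ − λ = 1/W = 1/0.279 = 3.5842
μ = λ + 1/W = 15.07 + 3.5842 = 18.6542 per hr

Final: 18.6542 /hr


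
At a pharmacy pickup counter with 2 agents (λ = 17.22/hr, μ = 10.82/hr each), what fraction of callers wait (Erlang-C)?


a = λ/μ = 1.5915; ρ = a/2 = 0.7957
P₀ = 0.113742 (from M/M/c formula)
C(c,a) = [a^c/(c!(1−ρ))]·P₀ = [2.53286/(2·0.2043)]·0.113742
= 6.20036·0.113742 = 0.705239

Final: 0.705239


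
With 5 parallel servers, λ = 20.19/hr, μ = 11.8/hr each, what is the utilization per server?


ρ = λ/(cμ) = 20.19/(5·11.8) = 20.19/59.00 = 0.3422

Final: 0.3422


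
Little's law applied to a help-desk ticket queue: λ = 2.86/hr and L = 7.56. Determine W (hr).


W = L/λ = 7.56/2.86 = 2.6434 hr

Final: 2.6434 hr


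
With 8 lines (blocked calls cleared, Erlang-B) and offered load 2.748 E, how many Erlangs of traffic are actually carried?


B(8,2.748) = 0.005177 (Erlang-B)
Carried load = a(1 − B) = 2.748·(1 − 0.005177) = 2.748·0.994823 = 2.7338 E

Final: 2.7338 Erlangs


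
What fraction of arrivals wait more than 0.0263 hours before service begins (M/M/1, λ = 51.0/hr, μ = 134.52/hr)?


ρ = 51.0/134.52 = 0.3791
P(Wq > t) = ρ·e^{−(μ−λ)t} = 0.3791·e^{−2.1966}
= 0.3791·0.111183 = 0.042152

Final: 0.042152


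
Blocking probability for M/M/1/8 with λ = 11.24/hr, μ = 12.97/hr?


ρ = λ/μ = 11.24/12.97 = 0.8666
P_K = (1−ρ)ρ^K/(1−ρ^(K+1)) = (0.1334·0.318134)/(1 − 0.275700)
= 0.042434/0.724300 = 0.058587

Final: 0.058587


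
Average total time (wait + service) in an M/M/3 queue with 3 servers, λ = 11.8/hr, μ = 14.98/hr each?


a = 0.7877; ρ = 0.2626; P₀ = 0.452809
Lq = P₀·a^c·ρ/(c!(1−ρ)²) = 0.01781
Wq = Lq/λ = 0.01781/11.8 = 0.001509 hr
W = Wq + 1/μ = 0.001509 + 0.06676 = 0.06827 hr

Final: 0.06827 hr


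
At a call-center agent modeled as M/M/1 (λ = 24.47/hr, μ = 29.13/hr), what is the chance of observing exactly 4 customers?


ρ = 24.47/29.13 = 0.8400
P_n = (1−ρ)·ρ^n = (1 − 0.8400)·0.8400^4 = 0.1600·0.497936 = 0.079656

Final: 0.079656


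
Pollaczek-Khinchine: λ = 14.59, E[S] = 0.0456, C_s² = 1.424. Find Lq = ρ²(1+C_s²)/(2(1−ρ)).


ρ = λ·E[S] = 14.59·0.0456 = 0.6653
Lq = ρ²(1+C_s²)/(2(1−ρ)) = 0.4426·(1+1.424)/(2·0.3347)
= 0.4426·2.4240/0.6694 = 1.60285

Final: 1.60285


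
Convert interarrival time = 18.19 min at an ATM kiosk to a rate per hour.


λ = 1/(interarrival time) in consistent units.
1 hour = 60 min, so λ = 60/18.19 = 3.2985 per hour

Final: 3.2985 /hr


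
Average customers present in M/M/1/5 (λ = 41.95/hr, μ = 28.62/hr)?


ρ = 41.95/28.62 = 1.4658
L = ρ[1 − (K+1)ρ^K + Kρ^(K+1)] / [(1−ρ)(1−ρ^(K+1))]
Numerator: 1.4658·(1 − 6·6.765684 + 5·9.916856) = 14.643188
Denominator: (-0.4658)·(-8.916856) = 4.153099
L = 14.643188/4.153099 = 3.5258

Final: 3.5258


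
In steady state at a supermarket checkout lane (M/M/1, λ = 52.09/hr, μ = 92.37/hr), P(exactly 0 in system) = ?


ρ = 52.09/92.37 = 0.5639
P_n = (1−ρ)·ρ^n = (1 − 0.5639)·0.5639^0 = 0.4361·1.000000 = 0.436072

Final: 0.436072


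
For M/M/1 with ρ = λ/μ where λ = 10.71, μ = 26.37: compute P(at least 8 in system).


ρ = 10.71/26.37 = 0.4061
P(N ≥ n) = ρ^n = 0.4061^8 = 0.0007403

Final: 0.0007403


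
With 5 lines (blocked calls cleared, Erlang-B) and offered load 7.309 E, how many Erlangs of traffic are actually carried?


B(5,7.309) = 0.442490 (Erlang-B)
Carried load = a(1 − B) = 7.309·(1 − 0.442490) = 7.309·0.557510 = 4.0748 E

Final: 4.0748 Erlangs


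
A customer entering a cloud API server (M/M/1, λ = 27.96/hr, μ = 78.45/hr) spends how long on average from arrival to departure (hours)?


W = 1/(μ−λ) = 1/(78.45 − 27.96) = 1/50.49 = 0.01981 hr

Final: 0.01981 hr


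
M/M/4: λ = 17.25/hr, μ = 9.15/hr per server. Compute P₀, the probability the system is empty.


a = λ/μ = 17.25/9.15 = 1.8852; ρ = a/c = 0.4713
Σ_{k=0}^{3} a^k/k! (terms k=0..3) = 1.00000 + 1.88525 + 1.77708 + 1.11674 = 5.77906
Tail: a^4/(4!(1−ρ)) = 12.63200/(24·0.5287) = 0.99555
P₀ = 1/(5.77906 + 0.99555) = 1/6.77461 = 0.147610

Final: 0.147610


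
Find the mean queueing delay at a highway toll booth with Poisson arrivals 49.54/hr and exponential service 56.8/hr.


ρ = 49.54/56.8 = 0.8722
Wq = ρ/(μ−λ) = 0.8722/(56.8 − 49.54) = 0.8722/7.26 = 0.1201 hr

Final: 0.1201 hr


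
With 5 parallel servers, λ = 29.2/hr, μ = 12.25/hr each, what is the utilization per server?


ρ = λ/(cμ) = 29.2/(5·12.25) = 29.2/61.25 = 0.4767

Final: 0.4767


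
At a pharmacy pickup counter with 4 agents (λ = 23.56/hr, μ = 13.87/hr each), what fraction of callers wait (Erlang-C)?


a = λ/μ = 1.6986; ρ = a/4 = 0.4247
P₀ = 0.179821 (from M/M/c formula)
C(c,a) = [a^c/(c!(1−ρ))]·P₀ = [8.32521/(24·0.5753)]·0.179821
= 0.60292·0.179821 = 0.108417

Final: 0.108417


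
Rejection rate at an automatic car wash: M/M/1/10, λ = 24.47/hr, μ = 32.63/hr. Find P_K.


ρ = λ/μ = 24.47/32.63 = 0.7499
P_K = (1−ρ)ρ^K/(1−ρ^(K+1)) = (0.2501·0.056256)/(1 − 0.042188)
= 0.014068/0.957812 = 0.014688

Final: 0.014688


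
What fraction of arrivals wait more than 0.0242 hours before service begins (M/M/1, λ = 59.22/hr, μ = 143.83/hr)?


ρ = 59.22/143.83 = 0.4117
P(Wq > t) = ρ·e^{−(μ−λ)t} = 0.4117·e^{−2.0476}
= 0.4117·0.129049 = 0.053134

Final: 0.053134


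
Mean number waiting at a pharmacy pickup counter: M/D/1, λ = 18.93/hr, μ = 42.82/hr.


ρ = 18.93/42.82 = 0.4421
M/D/1: Lq = ρ²/(2(1−ρ)) = 0.1954/(2·0.5579) = 0.17515

Final: 0.17515


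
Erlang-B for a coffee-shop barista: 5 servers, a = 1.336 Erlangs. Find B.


B(c,a) = (a^c/c!) / Σ_{k=0}^{c} a^k/k!
a^5/5! = 0.035469
Σ terms (k=0..5): 1.00000 + 1.33600 + 0.89245 + 0.39744 + 0.13274 + 0.03547 = 3.794098
B = 0.035469/3.794098 = 0.009349

Final: 0.009349


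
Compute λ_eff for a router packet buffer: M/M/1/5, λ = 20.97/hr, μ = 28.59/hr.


ρ = 0.7335; P_K = (1−ρ)ρ^5/(1−ρ^6) = 0.067014
λ_eff = λ(1 − P_K) = 20.97·(1 − 0.067014) = 20.97·0.932986 = 19.5647 /hr

Final: 19.5647 /hr


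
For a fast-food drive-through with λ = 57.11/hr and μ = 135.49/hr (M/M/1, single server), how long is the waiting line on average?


ρ = 57.11/135.49 = 0.4215
Lq = ρ²/(1−ρ) = 0.1777/0.5785 = 0.3071

Final: 0.3071


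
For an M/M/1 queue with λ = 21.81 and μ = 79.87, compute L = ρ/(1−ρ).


ρ = λ/μ = 21.81/79.87 = 0.2731
L = ρ/(1−ρ) = 0.2731/(1 − 0.2731) = 0.2731/0.7269 = 0.3756

Final: 0.3756


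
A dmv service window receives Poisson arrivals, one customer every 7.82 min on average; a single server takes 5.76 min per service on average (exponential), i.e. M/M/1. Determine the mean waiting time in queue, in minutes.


λ = 60/7.82 = 7.6726 /hr
μ = 60/5.76 = 10.4167 /hr
ρ = λ/μ = 7.6726/10.4167 = 0.7366
Wq = ρ/(μ−λ) = 0.7366/(10.4167−7.6726) = 0.26843 hr
In minutes: 0.26843·60 = 16.106 min

Final: 16.106 min


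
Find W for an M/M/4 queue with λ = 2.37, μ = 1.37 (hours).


a = 1.7299; ρ = 0.4325; P₀ = 0.174015
Lq = P₀·a^c·ρ/(c!(1−ρ)²) = 0.08720
Wq = Lq/λ = 0.08720/2.37 = 0.03679 hr
W = Wq + 1/μ = 0.03679 + 0.72993 = 0.76672 hr

Final: 0.76672 hr


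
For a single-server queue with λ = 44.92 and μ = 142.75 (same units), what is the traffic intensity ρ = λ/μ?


ρ = λ/μ = 44.92/142.75 = 0.3147

Final: 0.3147


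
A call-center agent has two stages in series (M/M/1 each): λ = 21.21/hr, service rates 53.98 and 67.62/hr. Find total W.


Each node sees arrival rate λ = 21.21/hr (tandem ⇒ throughput preserved).
W₁ = 1/(μ₁−λ) = 1/(53.98−21.21) = 0.03052 hr
W₂ = 1/(μ₂−λ) = 1/(67.62−21.21) = 0.02155 hr
W_total = W₁ + W₂ = 0.03052 + 0.02155 = 0.05206 hr

Final: 0.05206 hr


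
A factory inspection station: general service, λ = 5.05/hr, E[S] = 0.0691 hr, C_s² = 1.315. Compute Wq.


ρ = λ·E[S] = 5.05·0.0691 = 0.3490
E[S²] = E[S]²(1+C_s²) = 0.0691²·(1+1.315) = 0.011054
Wq = λ·E[S²]/(2(1−ρ)) = 5.05·0.011054/(2·0.6510) = 0.04287 hr

Final: 0.04287 hr


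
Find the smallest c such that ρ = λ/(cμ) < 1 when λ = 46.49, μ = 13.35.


Stability requires cμ > λ ⇔ c > λ/μ.
λ/μ = 46.49/13.35 = 3.4824
Minimum integer c = ⌊3.4824⌋ + 1 = 4
Check: 4·13.35 = 53.40 > 46.49, while 3·13.35 = 40.05 ≤ 46.49

Final: 4 servers


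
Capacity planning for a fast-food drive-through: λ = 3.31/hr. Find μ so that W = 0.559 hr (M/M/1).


W = 1/(μ−λ) ⇒ μ − λ = 1/W = 1/0.559 = 1.7889
μ = λ + 1/W = 3.31 + 1.7889 = 5.0989 per hr

Final: 5.0989 /hr


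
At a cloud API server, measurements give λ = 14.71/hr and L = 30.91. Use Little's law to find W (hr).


W = L/λ = 30.91/14.71 = 2.1013 hr

Final: 2.1013 hr


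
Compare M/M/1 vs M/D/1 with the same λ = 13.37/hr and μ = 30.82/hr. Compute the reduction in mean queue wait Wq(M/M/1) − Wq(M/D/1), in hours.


ρ = 13.37/30.82 = 0.4338
Wq(M/M/1) = ρ/(μ−λ) = 0.4338/17.45 = 0.02486 hr
Wq(M/D/1) = ρ/(2(μ−λ)) = 0.01243 hr
Savings = 0.02486 − 0.01243 = 0.01243 hr

Final: 0.01243 hr


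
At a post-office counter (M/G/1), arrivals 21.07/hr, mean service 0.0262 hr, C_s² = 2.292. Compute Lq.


ρ = λ·E[S] = 21.07·0.0262 = 0.5520
Lq = ρ²(1+C_s²)/(2(1−ρ)) = 0.3047·(1+2.292)/(2·0.4480)
= 0.3047·3.2920/0.8959 = 1.11974

Final: 1.11974


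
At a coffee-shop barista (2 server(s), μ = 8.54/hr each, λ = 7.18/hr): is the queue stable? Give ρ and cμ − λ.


Total capacity cμ = 2·8.54 = 17.08/hr
ρ = λ/(cμ) = 7.18/17.08 = 0.4204
Stable ⇔ ρ < 1: YES
Spare capacity = cμ − λ = 17.08 − 7.18 = 9.90/hr

Final: ρ = 0.4204; stable; margin = 9.90/hr


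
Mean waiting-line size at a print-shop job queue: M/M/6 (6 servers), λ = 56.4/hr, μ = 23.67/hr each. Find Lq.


a = λ/μ = 2.3828; ρ = a/6 = 0.3971
P₀ = 0.091903
Lq = P₀·a^c·ρ / (c!·(1−ρ)²) = 0.091903·183.01432·0.3971/(720·0.36346)
= 0.02552

Final: 0.02552


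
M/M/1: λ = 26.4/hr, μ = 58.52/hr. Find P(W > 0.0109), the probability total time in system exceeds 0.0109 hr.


W ~ Exponential(μ−λ) for M/M/1.
μ − λ = 58.52 − 26.4 = 32.1200
P(W > t) = e^{−(μ−λ)t} = e^{−0.3501} = 0.704612

Final: 0.704612


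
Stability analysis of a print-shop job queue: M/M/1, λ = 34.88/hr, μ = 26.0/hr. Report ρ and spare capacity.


Total capacity cμ = 1·26.0 = 26.00/hr
ρ = λ/(cμ) = 34.88/26.00 = 1.3415
Stable ⇔ ρ < 1: NO
Spare capacity = cμ − λ = 26.00 − 34.88 = -8.88/hr

Final: ρ = 1.3415; unstable; margin = -8.88/hr


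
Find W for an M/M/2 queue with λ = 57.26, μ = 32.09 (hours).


a = 1.7844; ρ = 0.8922; P₀ = 0.056983
Lq = P₀·a^c·ρ/(c!(1−ρ)²) = 6.96172
Wq = Lq/λ = 6.96172/57.26 = 0.12158 hr
W = Wq + 1/μ = 0.12158 + 0.03116 = 0.15274 hr

Final: 0.15274 hr


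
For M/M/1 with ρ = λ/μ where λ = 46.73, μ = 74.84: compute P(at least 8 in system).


ρ = 46.73/74.84 = 0.6244
P(N ≥ n) = ρ^n = 0.6244^8 = 0.023104

Final: 0.023104


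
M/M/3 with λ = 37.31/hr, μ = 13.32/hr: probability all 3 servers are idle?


a = λ/μ = 37.31/13.32 = 2.8011; ρ = a/c = 0.9337
Σ_{k=0}^{2} a^k/k! (terms k=0..2) = 1.00000 + 2.80105 + 3.92294 = 7.72399
Tail: a^3/(3!(1−ρ)) = 21.97673/(6·0.06632) = 55.23208
P₀ = 1/(7.72399 + 55.23208) = 1/62.95608 = 0.015884

Final: 0.015884


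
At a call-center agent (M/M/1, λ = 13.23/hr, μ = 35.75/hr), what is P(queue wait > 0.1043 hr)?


ρ = 13.23/35.75 = 0.3701
P(Wq > t) = ρ·e^{−(μ−λ)t} = 0.3701·e^{−2.3488}
= 0.3701·0.095480 = 0.035334

Final: 0.035334


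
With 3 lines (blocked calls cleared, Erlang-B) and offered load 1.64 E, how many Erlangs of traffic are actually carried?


B(3,1.64) = 0.155755 (Erlang-B)
Carried load = a(1 − B) = 1.64·(1 − 0.155755) = 1.64·0.844245 = 1.3846 E

Final: 1.3846 Erlangs


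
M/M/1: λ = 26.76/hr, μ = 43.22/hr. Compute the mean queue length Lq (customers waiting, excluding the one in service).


ρ = 26.76/43.22 = 0.6192
Lq = ρ²/(1−ρ) = 0.3834/0.3808 = 1.0066

Final: 1.0066


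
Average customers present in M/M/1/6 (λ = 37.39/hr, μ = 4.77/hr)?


ρ = 37.39/4.77 = 7.8386
L = ρ[1 − (K+1)ρ^K + Kρ^(K+1)] / [(1−ρ)(1−ρ^(K+1))]
Numerator: 7.8386·(1 − 7·231965.029537 + 6·1818275.147671) = 72788192.209168
Denominator: (-6.8386)·(-1818274.147671) = 12434403.081136
L = 72788192.209168/12434403.081136 = 5.8538

Final: 5.8538


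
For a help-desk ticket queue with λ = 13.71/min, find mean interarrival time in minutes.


Mean interarrival time = 1/λ = 1/13.71 minute = 0.07294 minute
In minutes: 0.07294 × 1 = 0.07294 min

Final: 0.07294 min


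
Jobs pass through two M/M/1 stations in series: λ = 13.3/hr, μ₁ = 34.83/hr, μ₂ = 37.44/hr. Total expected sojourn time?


Each node sees arrival rate λ = 13.3/hr (tandem ⇒ throughput preserved).
W₁ = 1/(μ₁−λ) = 1/(34.83−13.3) = 0.04645 hr
W₂ = 1/(μ₂−λ) = 1/(37.44−13.3) = 0.04143 hr
W_total = W₁ + W₂ = 0.04645 + 0.04143 = 0.08787 hr

Final: 0.08787 hr


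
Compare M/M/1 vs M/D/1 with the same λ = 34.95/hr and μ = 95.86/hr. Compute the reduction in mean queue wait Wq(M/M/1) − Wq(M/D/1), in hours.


ρ = 34.95/95.86 = 0.3646
Wq(M/M/1) = ρ/(μ−λ) = 0.3646/60.91 = 0.005986 hr
Wq(M/D/1) = ρ/(2(μ−λ)) = 0.002993 hr
Savings = 0.005986 − 0.002993 = 0.002993 hr

Final: 0.002993 hr


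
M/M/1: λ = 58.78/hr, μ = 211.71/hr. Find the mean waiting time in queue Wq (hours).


ρ = 58.78/211.71 = 0.2776
Wq = ρ/(μ−λ) = 0.2776/(211.71 − 58.78) = 0.2776/152.93 = 0.001815 hr

Final: 0.001815 hr


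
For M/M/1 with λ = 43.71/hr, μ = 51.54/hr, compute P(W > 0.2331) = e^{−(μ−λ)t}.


W ~ Exponential(μ−λ) for M/M/1.
μ − λ = 51.54 − 43.71 = 7.8300
P(W > t) = e^{−(μ−λ)t} = e^{−1.8252} = 0.161190

Final: 0.161190


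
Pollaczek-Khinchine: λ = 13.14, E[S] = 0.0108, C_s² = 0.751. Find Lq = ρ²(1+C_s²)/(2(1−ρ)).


ρ = λ·E[S] = 13.14·0.0108 = 0.1419
Lq = ρ²(1+C_s²)/(2(1−ρ)) = 0.02014·(1+0.751)/(2·0.8581)
= 0.02014·1.7510/1.7162 = 0.02055

Final: 0.02055


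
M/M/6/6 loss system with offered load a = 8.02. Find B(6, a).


B(c,a) = (a^c/c!) / Σ_{k=0}^{c} a^k/k!
a^6/6! = 369.584470
Σ terms (k=0..6): 1.00000 + 8.02000 + 32.16020 + 85.97493 + 172.37974 + 276.49711 + 369.58447 = 945.616458
B = 369.584470/945.616458 = 0.390840

Final: 0.390840


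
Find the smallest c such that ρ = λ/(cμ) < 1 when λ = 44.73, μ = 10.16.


Stability requires cμ > λ ⇔ c > λ/μ.
λ/μ = 44.73/10.16 = 4.4026
Minimum integer c = ⌊4.4026⌋ + 1 = 5
Check: 5·10.16 = 50.80 > 44.73, while 4·10.16 = 40.64 ≤ 44.73

Final: 5 servers


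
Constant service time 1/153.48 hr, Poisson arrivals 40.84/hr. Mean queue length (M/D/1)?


ρ = 40.84/153.48 = 0.2661
M/D/1: Lq = ρ²/(2(1−ρ)) = 0.07081/(2·0.7339) = 0.04824

Final: 0.04824


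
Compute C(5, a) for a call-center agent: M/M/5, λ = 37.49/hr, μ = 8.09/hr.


a = λ/μ = 4.6341; ρ = a/5 = 0.9268
P₀ = 0.003384 (from M/M/c formula)
C(c,a) = [a^c/(c!(1−ρ))]·P₀ = [2137.14798/(120·0.07318)]·0.003384
= 243.37735·0.003384 = 0.823470

Final: 0.823470


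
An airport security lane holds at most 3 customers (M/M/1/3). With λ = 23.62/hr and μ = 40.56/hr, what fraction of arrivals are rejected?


ρ = λ/μ = 23.62/40.56 = 0.5823
P_K = (1−ρ)ρ^K/(1−ρ^(K+1)) = (0.4177·0.197490)/(1 − 0.115008)
= 0.082482/0.884992 = 0.093201

Final: 0.093201


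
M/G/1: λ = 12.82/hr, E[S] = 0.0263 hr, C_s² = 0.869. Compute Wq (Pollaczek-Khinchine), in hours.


ρ = λ·E[S] = 12.82·0.0263 = 0.3372
E[S²] = E[S]²(1+C_s²) = 0.0263²·(1+0.869) = 0.001293
Wq = λ·E[S²]/(2(1−ρ)) = 12.82·0.001293/(2·0.6628) = 0.01250 hr

Final: 0.01250 hr


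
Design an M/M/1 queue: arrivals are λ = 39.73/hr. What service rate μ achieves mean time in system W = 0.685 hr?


W = 1/(μ−λ) ⇒ μ − λ = 1/W = 1/0.685 = 1.4599
μ = λ + 1/W = 39.73 + 1.4599 = 41.1899 per hr

Final: 41.1899 /hr


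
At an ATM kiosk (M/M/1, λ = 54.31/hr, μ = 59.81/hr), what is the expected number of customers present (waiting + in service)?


ρ = λ/μ = 54.31/59.81 = 0.9080
L = ρ/(1−ρ) = 0.9080/(1 − 0.9080) = 0.9080/0.09196 = 9.8745

Final: 9.8745


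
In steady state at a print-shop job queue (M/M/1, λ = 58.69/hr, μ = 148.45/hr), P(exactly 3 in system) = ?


ρ = 58.69/148.45 = 0.3954
P_n = (1−ρ)·ρ^n = (1 − 0.3954)·0.3954^3 = 0.6046·0.061795 = 0.037364

Final: 0.037364


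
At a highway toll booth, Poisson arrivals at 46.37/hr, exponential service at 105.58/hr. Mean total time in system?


W = 1/(μ−λ) = 1/(105.58 − 46.37) = 1/59.21 = 0.01689 hr

Final: 0.01689 hr


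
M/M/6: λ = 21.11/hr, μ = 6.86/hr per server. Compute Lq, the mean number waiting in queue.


a = λ/μ = 3.0773; ρ = a/6 = 0.5129
P₀ = 0.045196
Lq = P₀·a^c·ρ / (c!·(1−ρ)²) = 0.045196·849.15057·0.5129/(720·0.23729)
= 0.11521

Final: 0.11521


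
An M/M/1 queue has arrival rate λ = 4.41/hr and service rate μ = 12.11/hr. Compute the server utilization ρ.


ρ = λ/μ = 4.41/12.11 = 0.3642

Final: 0.3642


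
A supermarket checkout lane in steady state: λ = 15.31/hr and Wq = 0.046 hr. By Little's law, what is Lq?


Lq = λWq = 15.31·0.046 = 0.7043

Final: 0.7043


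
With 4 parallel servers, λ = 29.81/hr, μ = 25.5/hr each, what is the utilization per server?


ρ = λ/(cμ) = 29.81/(4·25.5) = 29.81/102.00 = 0.2923

Final: 0.2923


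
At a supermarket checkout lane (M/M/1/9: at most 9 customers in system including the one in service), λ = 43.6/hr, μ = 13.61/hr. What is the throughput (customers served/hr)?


ρ = 3.2035; P_K = (1−ρ)ρ^9/(1−ρ^10) = 0.687850
λ_eff = λ(1 − P_K) = 43.6·(1 − 0.687850) = 43.6·0.312150 = 13.6097 /hr

Final: 13.6097 /hr


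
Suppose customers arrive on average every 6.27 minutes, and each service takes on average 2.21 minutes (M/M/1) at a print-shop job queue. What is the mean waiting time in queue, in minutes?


λ = 60/6.27 = 9.5694 /hr
μ = 60/2.21 = 27.1493 /hr
ρ = λ/μ = 9.5694/27.1493 = 0.3525
Wq = ρ/(μ−λ) = 0.3525/(27.1493−9.5694) = 0.02005 hr
In minutes: 0.02005·60 = 1.203 min

Final: 1.203 min


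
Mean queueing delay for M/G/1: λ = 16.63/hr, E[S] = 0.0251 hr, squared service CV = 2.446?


ρ = λ·E[S] = 16.63·0.0251 = 0.4174
E[S²] = E[S]²(1+C_s²) = 0.0251²·(1+2.446) = 0.002171
Wq = λ·E[S²]/(2(1−ρ)) = 16.63·0.002171/(2·0.5826) = 0.03099 hr

Final: 0.03099 hr


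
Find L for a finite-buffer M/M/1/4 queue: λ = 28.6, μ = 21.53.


ρ = 28.6/21.53 = 1.3284
L = ρ[1 − (K+1)ρ^K + Kρ^(K+1)] / [(1−ρ)(1−ρ^(K+1))]
Numerator: 1.3284·(1 − 5·3.113781 + 4·4.136281) = 2.625169
Denominator: (-0.3284)·(-3.136281) = 1.029889
L = 2.625169/1.029889 = 2.5490

Final: 2.5490


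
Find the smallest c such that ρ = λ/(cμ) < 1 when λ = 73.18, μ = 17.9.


Stability requires cμ > λ ⇔ c > λ/μ.
λ/μ = 73.18/17.9 = 4.0883
Minimum integer c = ⌊4.0883⌋ + 1 = 5
Check: 5·17.9 = 89.50 > 73.18, while 4·17.9 = 71.60 ≤ 73.18

Final: 5 servers


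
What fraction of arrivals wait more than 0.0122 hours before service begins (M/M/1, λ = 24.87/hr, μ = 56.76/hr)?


ρ = 24.87/56.76 = 0.4382
P(Wq > t) = ρ·e^{−(μ−λ)t} = 0.4382·e^{−0.3891}
= 0.4382·0.677695 = 0.296939

Final: 0.296939


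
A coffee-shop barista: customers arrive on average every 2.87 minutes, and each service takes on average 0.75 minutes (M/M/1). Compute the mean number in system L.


λ = 60/2.87 = 20.9059 /hr
μ = 60/0.75 = 80.0000 /hr
ρ = λ/μ = 20.9059/80.0000 = 0.2613
L = ρ/(1−ρ) = 0.2613/0.7387 = 0.3538

Final: 0.3538


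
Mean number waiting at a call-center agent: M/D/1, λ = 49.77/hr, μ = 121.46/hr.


ρ = 49.77/121.46 = 0.4098
M/D/1: Lq = ρ²/(2(1−ρ)) = 0.1679/(2·0.5902) = 0.14224

Final: 0.14224


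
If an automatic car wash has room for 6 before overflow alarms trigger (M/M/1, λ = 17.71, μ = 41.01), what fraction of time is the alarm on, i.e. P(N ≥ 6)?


ρ = 17.71/41.01 = 0.4318
P(N ≥ n) = ρ^n = 0.4318^6 = 0.006486

Final: 0.006486


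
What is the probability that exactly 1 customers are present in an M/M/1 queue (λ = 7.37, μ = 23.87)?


ρ = 7.37/23.87 = 0.3088
P_n = (1−ρ)·ρ^n = (1 − 0.3088)·0.3088^1 = 0.6912·0.308756 = 0.213426

Final: 0.213426


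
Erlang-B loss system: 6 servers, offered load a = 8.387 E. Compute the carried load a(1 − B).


B(6,8.387) = 0.410263 (Erlang-B)
Carried load = a(1 − B) = 8.387·(1 − 0.410263) = 8.387·0.589737 = 4.9461 E

Final: 4.9461 Erlangs


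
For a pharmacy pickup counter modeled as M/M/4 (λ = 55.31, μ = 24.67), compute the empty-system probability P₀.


a = λ/μ = 55.31/24.67 = 2.2420; ρ = a/c = 0.5605
Σ_{k=0}^{3} a^k/k! (terms k=0..3) = 1.00000 + 2.24199 + 2.51327 + 1.87825 = 7.63351
Tail: a^4/(4!(1−ρ)) = 25.26609/(24·0.4395) = 2.39534
P₀ = 1/(7.63351 + 2.39534) = 1/10.02885 = 0.099712

Final: 0.099712


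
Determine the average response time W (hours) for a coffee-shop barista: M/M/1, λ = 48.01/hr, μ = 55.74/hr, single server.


W = 1/(μ−λ) = 1/(55.74 − 48.01) = 1/7.73 = 0.1294 hr

Final: 0.1294 hr


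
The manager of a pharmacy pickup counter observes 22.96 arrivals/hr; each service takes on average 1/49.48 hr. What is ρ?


ρ = λ/μ = 22.96/49.48 = 0.4640

Final: 0.4640


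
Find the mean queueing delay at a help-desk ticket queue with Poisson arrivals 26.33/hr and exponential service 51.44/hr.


ρ = 26.33/51.44 = 0.5119
Wq = ρ/(μ−λ) = 0.5119/(51.44 − 26.33) = 0.5119/25.11 = 0.02038 hr

Final: 0.02038 hr


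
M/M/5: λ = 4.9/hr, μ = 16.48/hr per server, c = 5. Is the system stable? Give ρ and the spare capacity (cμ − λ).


Total capacity cμ = 5·16.48 = 82.40/hr
ρ = λ/(cμ) = 4.9/82.40 = 0.05947
Stable ⇔ ρ < 1: YES
Spare capacity = cμ − λ = 82.40 − 4.9 = 77.50/hr

Final: ρ = 0.05947; stable; margin = 77.50/hr


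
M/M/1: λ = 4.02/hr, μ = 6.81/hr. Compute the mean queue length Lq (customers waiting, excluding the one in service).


ρ = 4.02/6.81 = 0.5903
Lq = ρ²/(1−ρ) = 0.3485/0.4097 = 0.8506

Final: 0.8506


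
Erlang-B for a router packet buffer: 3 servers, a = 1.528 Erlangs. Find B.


B(c,a) = (a^c/c!) / Σ_{k=0}^{c} a^k/k!
a^3/3! = 0.594592
Σ terms (k=0..3): 1.00000 + 1.52800 + 1.16739 + 0.59459 = 4.289984
B = 0.594592/4.289984 = 0.138600

Final: 0.138600


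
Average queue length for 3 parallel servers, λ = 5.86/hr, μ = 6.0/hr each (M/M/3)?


a = λ/μ = 0.9767; ρ = a/3 = 0.3256
P₀ = 0.372603
Lq = P₀·a^c·ρ / (c!·(1−ρ)²) = 0.372603·0.93162·0.3256/(6·0.45488)
= 0.04141

Final: 0.04141


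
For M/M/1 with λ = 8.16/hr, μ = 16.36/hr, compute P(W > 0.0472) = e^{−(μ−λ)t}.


W ~ Exponential(μ−λ) for M/M/1.
μ − λ = 16.36 − 8.16 = 8.2000
P(W > t) = e^{−(μ−λ)t} = e^{−0.3870} = 0.679064

Final: 0.679064


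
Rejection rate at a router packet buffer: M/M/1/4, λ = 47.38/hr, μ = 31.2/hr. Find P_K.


ρ = λ/μ = 47.38/31.2 = 1.5186
P_K = (1−ρ)ρ^K/(1−ρ^(K+1)) = (-0.5186·5.318166)/(1 − 8.076112)
= -2.757946/-7.076112 = 0.389754

Final: 0.389754


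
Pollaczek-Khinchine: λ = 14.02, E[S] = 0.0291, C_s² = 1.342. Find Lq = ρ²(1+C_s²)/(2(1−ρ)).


ρ = λ·E[S] = 14.02·0.0291 = 0.4080
Lq = ρ²(1+C_s²)/(2(1−ρ)) = 0.1664·(1+1.342)/(2·0.5920)
= 0.1664·2.3420/1.1840 = 0.32923

Final: 0.32923


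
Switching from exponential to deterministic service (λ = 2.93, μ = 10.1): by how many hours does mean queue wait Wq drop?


ρ = 2.93/10.1 = 0.2901
Wq(M/M/1) = ρ/(μ−λ) = 0.2901/7.17 = 0.04046 hr
Wq(M/D/1) = ρ/(2(μ−λ)) = 0.02023 hr
Savings = 0.04046 − 0.02023 = 0.02023 hr

Final: 0.02023 hr


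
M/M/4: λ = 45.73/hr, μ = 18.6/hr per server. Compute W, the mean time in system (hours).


a = 2.4586; ρ = 0.6147; P₀ = 0.077467
Lq = P₀·a^c·ρ/(c!(1−ρ)²) = 0.48818
Wq = Lq/λ = 0.48818/45.73 = 0.01068 hr
W = Wq + 1/μ = 0.01068 + 0.05376 = 0.06444 hr

Final: 0.06444 hr


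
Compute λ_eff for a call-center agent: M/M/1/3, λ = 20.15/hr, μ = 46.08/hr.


ρ = 0.4373; P_K = (1−ρ)ρ^3/(1−ρ^4) = 0.048838
λ_eff = λ(1 − P_K) = 20.15·(1 − 0.048838) = 20.15·0.951162 = 19.1659 /hr

Final: 19.1659 /hr


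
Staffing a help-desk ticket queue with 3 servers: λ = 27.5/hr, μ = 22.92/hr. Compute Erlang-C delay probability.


a = λ/μ = 1.1998; ρ = a/3 = 0.3999
P₀ = 0.294173 (from M/M/c formula)
C(c,a) = [a^c/(c!(1−ρ))]·P₀ = [1.72725/(6·0.6001)]·0.294173
= 0.47974·0.294173 = 0.141128

Final: 0.141128


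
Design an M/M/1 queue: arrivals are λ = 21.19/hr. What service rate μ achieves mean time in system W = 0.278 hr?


W = 1/(μ−λ) ⇒ μ − λ = 1/W = 1/0.278 = 3.5971
μ = λ + 1/W = 21.19 + 3.5971 = 24.7871 per hr

Final: 24.7871 /hr


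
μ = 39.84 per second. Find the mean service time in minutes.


Mean service time = 1/μ = 1/39.84 second = 0.02510 second
In minutes: 0.02510 × 0.0166667 = 0.0004183 min

Final: 0.0004183 min


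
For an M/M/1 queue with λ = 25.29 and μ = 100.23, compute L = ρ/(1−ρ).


ρ = λ/μ = 25.29/100.23 = 0.2523
L = ρ/(1−ρ) = 0.2523/(1 − 0.2523) = 0.2523/0.7477 = 0.3375

Final: 0.3375


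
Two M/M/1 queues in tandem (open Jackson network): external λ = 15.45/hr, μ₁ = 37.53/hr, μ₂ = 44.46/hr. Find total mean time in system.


Each node sees arrival rate λ = 15.45/hr (tandem ⇒ throughput preserved).
W₁ = 1/(μ₁−λ) = 1/(37.53−15.45) = 0.04529 hr
W₂ = 1/(μ₂−λ) = 1/(44.46−15.45) = 0.03447 hr
W_total = W₁ + W₂ = 0.04529 + 0.03447 = 0.07976 hr

Final: 0.07976 hr


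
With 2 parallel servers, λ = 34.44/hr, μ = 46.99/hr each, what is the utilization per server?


ρ = λ/(cμ) = 34.44/(2·46.99) = 34.44/93.98 = 0.3665

Final: 0.3665


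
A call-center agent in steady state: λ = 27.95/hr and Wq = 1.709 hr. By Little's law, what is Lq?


Lq = λWq = 27.95·1.709 = 47.7666

Final: 47.7666


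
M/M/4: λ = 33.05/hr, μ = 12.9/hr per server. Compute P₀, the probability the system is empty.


a = λ/μ = 33.05/12.9 = 2.5620; ρ = a/c = 0.6405
Σ_{k=0}^{3} a^k/k! (terms k=0..3) = 1.00000 + 2.56202 + 3.28196 + 2.80281 = 9.64679
Tail: a^4/(4!(1−ρ)) = 43.08509/(24·0.3595) = 4.99369
P₀ = 1/(9.64679 + 4.99369) = 1/14.64048 = 0.068304

Final: 0.068304


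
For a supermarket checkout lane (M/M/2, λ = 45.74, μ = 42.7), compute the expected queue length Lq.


a = λ/μ = 1.0712; ρ = a/2 = 0.5356
P₀ = 0.302425
Lq = P₀·a^c·ρ / (c!·(1−ρ)²) = 0.302425·1.14746·0.5356/(2·0.21567)
= 0.43090

Final: 0.43090


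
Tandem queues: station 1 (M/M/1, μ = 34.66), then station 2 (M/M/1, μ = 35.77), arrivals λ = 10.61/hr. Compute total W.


Each node sees arrival rate λ = 10.61/hr (tandem ⇒ throughput preserved).
W₁ = 1/(μ₁−λ) = 1/(34.66−10.61) = 0.04158 hr
W₂ = 1/(μ₂−λ) = 1/(35.77−10.61) = 0.03975 hr
W_total = W₁ + W₂ = 0.04158 + 0.03975 = 0.08133 hr

Final: 0.08133 hr


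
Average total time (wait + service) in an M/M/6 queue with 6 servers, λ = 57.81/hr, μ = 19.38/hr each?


a = 2.9830; ρ = 0.4972; P₀ = 0.049828
Lq = P₀·a^c·ρ/(c!(1−ρ)²) = 0.09587
Wq = Lq/λ = 0.09587/57.81 = 0.001658 hr
W = Wq + 1/μ = 0.001658 + 0.05160 = 0.05326 hr

Final: 0.05326 hr


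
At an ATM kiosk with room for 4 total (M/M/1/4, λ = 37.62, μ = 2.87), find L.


ρ = 37.62/2.87 = 13.1080
L = ρ[1 − (K+1)ρ^K + Kρ^(K+1)] / [(1−ρ)(1−ρ^(K+1))]
Numerator: 13.1080·(1 − 5·29522.122496 + 4·386976.393138) = 18355098.960911
Denominator: (-12.1080)·(-386975.393138) = 4685503.453495
L = 18355098.960911/4685503.453495 = 3.9174

Final: 3.9174


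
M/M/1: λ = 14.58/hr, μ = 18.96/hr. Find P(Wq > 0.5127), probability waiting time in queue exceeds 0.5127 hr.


ρ = 14.58/18.96 = 0.7690
P(Wq > t) = ρ·e^{−(μ−λ)t} = 0.7690·e^{−2.2456}
= 0.7690·0.105861 = 0.081406

Final: 0.081406


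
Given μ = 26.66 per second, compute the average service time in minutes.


Mean service time = 1/μ = 1/26.66 second = 0.03751 second
In minutes: 0.03751 × 0.0166667 = 0.0006252 min

Final: 0.0006252 min


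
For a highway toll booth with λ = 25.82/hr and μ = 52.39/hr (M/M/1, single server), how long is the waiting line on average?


ρ = 25.82/52.39 = 0.4928
Lq = ρ²/(1−ρ) = 0.2429/0.5072 = 0.4789

Final: 0.4789


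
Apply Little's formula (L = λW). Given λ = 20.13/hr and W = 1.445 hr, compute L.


L = λW = 20.13·1.445 = 29.0878

Final: 29.0878


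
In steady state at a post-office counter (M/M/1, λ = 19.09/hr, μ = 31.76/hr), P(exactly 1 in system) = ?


ρ = 19.09/31.76 = 0.6011
P_n = (1−ρ)·ρ^n = (1 − 0.6011)·0.6011^1 = 0.3989·0.601071 = 0.239785

Final: 0.239785


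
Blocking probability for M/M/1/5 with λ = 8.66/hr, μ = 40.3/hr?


ρ = λ/μ = 8.66/40.3 = 0.2149
P_K = (1−ρ)ρ^K/(1−ρ^(K+1)) = (0.7851·0.0004582)/(1 − 0.00009846)
= 0.0003597/0.999902 = 0.0003598

Final: 0.0003598


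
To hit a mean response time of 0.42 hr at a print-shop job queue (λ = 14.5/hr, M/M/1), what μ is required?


W = 1/(μ−λ) ⇒ μ − λ = 1/W = 1/0.42 = 2.3810
μ = λ + 1/W = 14.5 + 2.3810 = 16.8810 per hr

Final: 16.8810 /hr


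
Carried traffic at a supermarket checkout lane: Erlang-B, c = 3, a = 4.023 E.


B(3,4.023) = 0.452778 (Erlang-B)
Carried load = a(1 − B) = 4.023·(1 − 0.452778) = 4.023·0.547222 = 2.2015 E

Final: 2.2015 Erlangs


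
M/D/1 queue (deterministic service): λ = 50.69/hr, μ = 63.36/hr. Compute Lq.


ρ = 50.69/63.36 = 0.8000
M/D/1: Lq = ρ²/(2(1−ρ)) = 0.6401/(2·0.2000) = 1.60038

Final: 1.60038


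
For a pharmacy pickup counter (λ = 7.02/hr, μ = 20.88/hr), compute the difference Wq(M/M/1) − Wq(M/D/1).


ρ = 7.02/20.88 = 0.3362
Wq(M/M/1) = ρ/(μ−λ) = 0.3362/13.86 = 0.02426 hr
Wq(M/D/1) = ρ/(2(μ−λ)) = 0.01213 hr
Savings = 0.02426 − 0.01213 = 0.01213 hr

Final: 0.01213 hr


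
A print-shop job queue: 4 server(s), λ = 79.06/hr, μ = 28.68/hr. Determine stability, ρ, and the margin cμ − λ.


Total capacity cμ = 4·28.68 = 114.72/hr
ρ = λ/(cμ) = 79.06/114.72 = 0.6892
Stable ⇔ ρ < 1: YES
Spare capacity = cμ − λ = 114.72 − 79.06 = 35.66/hr

Final: ρ = 0.6892; stable; margin = 35.66/hr


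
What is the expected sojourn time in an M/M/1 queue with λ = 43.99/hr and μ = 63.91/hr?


W = 1/(μ−λ) = 1/(63.91 − 43.99) = 1/19.92 = 0.05020 hr

Final: 0.05020 hr


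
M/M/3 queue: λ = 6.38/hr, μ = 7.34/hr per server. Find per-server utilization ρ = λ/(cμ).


ρ = λ/(cμ) = 6.38/(3·7.34) = 6.38/22.02 = 0.2897

Final: 0.2897


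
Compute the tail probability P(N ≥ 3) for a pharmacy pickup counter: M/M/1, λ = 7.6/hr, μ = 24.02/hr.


ρ = 7.6/24.02 = 0.3164
P(N ≥ n) = ρ^n = 0.3164^3 = 0.031675

Final: 0.031675


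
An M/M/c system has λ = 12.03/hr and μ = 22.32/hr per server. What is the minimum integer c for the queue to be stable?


Stability requires cμ > λ ⇔ c > λ/μ.
λ/μ = 12.03/22.32 = 0.5390
Minimum integer c = ⌊0.5390⌋ + 1 = 1
Check: 1·22.32 = 22.32 > 12.03, while 0·22.32 = 0.00 ≤ 12.03

Final: 1 servers


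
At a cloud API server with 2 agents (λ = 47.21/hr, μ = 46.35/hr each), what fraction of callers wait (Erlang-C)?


a = λ/μ = 1.0186; ρ = a/2 = 0.5093
P₀ = 0.325138 (from M/M/c formula)
C(c,a) = [a^c/(c!(1−ρ))]·P₀ = [1.03745/(2·0.4907)]·0.325138
= 1.05707·0.325138 = 0.343692

Final: 0.343692


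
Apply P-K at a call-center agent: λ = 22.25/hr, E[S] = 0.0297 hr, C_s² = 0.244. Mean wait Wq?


ρ = λ·E[S] = 22.25·0.0297 = 0.6608
E[S²] = E[S]²(1+C_s²) = 0.0297²·(1+0.244) = 0.001097
Wq = λ·E[S²]/(2(1−ρ)) = 22.25·0.001097/(2·0.3392) = 0.03599 hr

Final: 0.03599 hr


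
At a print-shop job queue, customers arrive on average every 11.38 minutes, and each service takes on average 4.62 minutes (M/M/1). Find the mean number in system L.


λ = 60/11.38 = 5.2724 /hr
μ = 60/4.62 = 12.9870 /hr
ρ = λ/μ = 5.2724/12.9870 = 0.4060
L = ρ/(1−ρ) = 0.4060/0.5940 = 0.6834

Final: 0.6834


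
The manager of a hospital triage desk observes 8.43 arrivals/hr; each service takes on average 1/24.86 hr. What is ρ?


ρ = λ/μ = 8.43/24.86 = 0.3391

Final: 0.3391


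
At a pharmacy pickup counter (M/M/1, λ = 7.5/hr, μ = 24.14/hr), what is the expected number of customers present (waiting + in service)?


ρ = λ/μ = 7.5/24.14 = 0.3107
L = ρ/(1−ρ) = 0.3107/(1 − 0.3107) = 0.3107/0.6893 = 0.4507

Final: 0.4507


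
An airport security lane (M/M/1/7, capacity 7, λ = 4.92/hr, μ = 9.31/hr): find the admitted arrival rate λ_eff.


ρ = 0.5285; P_K = (1−ρ)ρ^7/(1−ρ^8) = 0.005461
λ_eff = λ(1 − P_K) = 4.92·(1 − 0.005461) = 4.92·0.994539 = 4.8931 /hr

Final: 4.8931 /hr


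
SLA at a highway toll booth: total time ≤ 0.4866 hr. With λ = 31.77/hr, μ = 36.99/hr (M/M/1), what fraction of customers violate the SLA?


W ~ Exponential(μ−λ) for M/M/1.
μ − λ = 36.99 − 31.77 = 5.2200
P(W > t) = e^{−(μ−λ)t} = e^{−2.5401} = 0.078862

Final: 0.078862


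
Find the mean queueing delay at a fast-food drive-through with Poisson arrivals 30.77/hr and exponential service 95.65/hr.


ρ = 30.77/95.65 = 0.3217
Wq = ρ/(μ−λ) = 0.3217/(95.65 − 30.77) = 0.3217/64.88 = 0.004958 hr

Final: 0.004958 hr


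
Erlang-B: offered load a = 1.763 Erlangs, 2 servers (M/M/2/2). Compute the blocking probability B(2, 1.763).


B(c,a) = (a^c/c!) / Σ_{k=0}^{c} a^k/k!
a^2/2! = 1.554084
Σ terms (k=0..2): 1.00000 + 1.76300 + 1.55408 = 4.317084
B = 1.554084/4.317084 = 0.359985

Final: 0.359985


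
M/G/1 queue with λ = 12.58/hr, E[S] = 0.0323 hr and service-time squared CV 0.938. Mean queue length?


ρ = λ·E[S] = 12.58·0.0323 = 0.4063
Lq = ρ²(1+C_s²)/(2(1−ρ)) = 0.1651·(1+0.938)/(2·0.5937)
= 0.1651·1.9380/1.1873 = 0.26949

Final: 0.26949


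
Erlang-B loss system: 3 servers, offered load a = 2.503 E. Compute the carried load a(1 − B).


B(3,2.503) = 0.282575 (Erlang-B)
Carried load = a(1 − B) = 2.503·(1 − 0.282575) = 2.503·0.717425 = 1.7957 E

Final: 1.7957 Erlangs


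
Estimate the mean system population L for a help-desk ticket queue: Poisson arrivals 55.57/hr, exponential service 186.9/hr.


ρ = λ/μ = 55.57/186.9 = 0.2973
L = ρ/(1−ρ) = 0.2973/(1 − 0.2973) = 0.2973/0.7027 = 0.4231

Final: 0.4231


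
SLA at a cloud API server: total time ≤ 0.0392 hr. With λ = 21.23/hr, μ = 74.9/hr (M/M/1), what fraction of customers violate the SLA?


W ~ Exponential(μ−λ) for M/M/1.
μ − λ = 74.9 − 21.23 = 53.6700
P(W > t) = e^{−(μ−λ)t} = e^{−2.1039} = 0.121984

Final: 0.121984
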